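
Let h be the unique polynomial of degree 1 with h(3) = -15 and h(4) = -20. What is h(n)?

Using the Lagrange interpolation formula with nodes 3, 4:
  L_0(n) = (n - 4) / -1
  L_1(n) = (n - 3) / 1
Then h(n) = -15·L_0(n) - 20·L_1(n).
Expanding and collecting terms gives h(n) = -5n.
Check: h(3) = -15. ✓

h(n) = -5n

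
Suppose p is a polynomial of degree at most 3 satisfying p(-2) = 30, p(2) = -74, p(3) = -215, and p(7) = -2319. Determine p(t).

p(t) = -6t^3 - 5t^2 - 2t - 2

Write p(t) = at^3 + bt^2 + ct + d. Substituting each data point gives a linear system:
  -8a + 4b - 2c + d = 30
  8a + 4b + 2c + d = -74
  27a + 9b + 3c + d = -215
  343a + 49b + 7c + d = -2319
Solving the system yields a = -6, b = -5, c = -2, d = -2.
So p(t) = -6t^3 - 5t^2 - 2t - 2.
Check: p(2) = -74. ✓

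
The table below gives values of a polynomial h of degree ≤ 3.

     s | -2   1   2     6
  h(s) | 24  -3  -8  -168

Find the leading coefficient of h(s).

-1

Write h(s) = as^3 + bs^2 + cs + d. Substituting each data point gives a linear system:
  -8a + 4b - 2c + d = 24
  a + b + c + d = -3
  8a + 4b + 2c + d = -8
  216a + 36b + 6c + d = -168
Solving the system yields a = -1, b = 2, c = -4, d = 0.
So h(s) = -s³ + 2s² - 4s.
The leading coefficient is -1.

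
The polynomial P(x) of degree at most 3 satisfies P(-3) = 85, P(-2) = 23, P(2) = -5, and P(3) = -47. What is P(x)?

P(x) = -3x^3 + 2x^2 + 5x + 1

Write P(x) = ax^3 + bx^2 + cx + d. Substituting each data point gives a linear system:
  -27a + 9b - 3c + d = 85
  -8a + 4b - 2c + d = 23
  8a + 4b + 2c + d = -5
  27a + 9b + 3c + d = -47
Solving the system yields a = -3, b = 2, c = 5, d = 1.
So P(x) = -3x³ + 2x² + 5x + 1.
Check: P(-2) = 23. ✓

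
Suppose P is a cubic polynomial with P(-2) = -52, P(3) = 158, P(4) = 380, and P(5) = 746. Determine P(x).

P(x) = 6x^3 - 4

Using the Lagrange interpolation formula with nodes -2, 3, 4, 5:
  L_0(x) = (x - 3)(x - 4)(x - 5) / -210
  L_1(x) = (x + 2)(x - 4)(x - 5) / 10
  L_2(x) = (x + 2)(x - 3)(x - 5) / -6
  L_3(x) = (x + 2)(x - 3)(x - 4) / 14
Then P(x) = -52·L_0(x) + 158·L_1(x) + 380·L_2(x) + 746·L_3(x).
Expanding and collecting terms gives P(x) = 6x³ - 4.
Check: P(3) = 158. ✓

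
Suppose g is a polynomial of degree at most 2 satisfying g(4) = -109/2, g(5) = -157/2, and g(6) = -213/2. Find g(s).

g(s) = -2s^2 - 6s + 3/2

Using the Lagrange interpolation formula with nodes 4, 5, 6:
  L_0(s) = (s - 5)(s - 6) / 2
  L_1(s) = (s - 4)(s - 6) / -1
  L_2(s) = (s - 4)(s - 5) / 2
Then g(s) = -109/2·L_0(s) - 157/2·L_1(s) - 213/2·L_2(s).
Expanding and collecting terms gives g(s) = -2s^2 - 6s + 3/2.
Check: g(5) = -157/2. ✓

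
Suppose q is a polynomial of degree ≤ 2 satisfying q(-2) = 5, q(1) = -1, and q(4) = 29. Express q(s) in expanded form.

Write q(s) = as^2 + bs + c. Substituting each data point gives a linear system:
  4a - 2b + c = 5
  a + b + c = -1
  16a + 4b + c = 29
Solving the system yields a = 2, b = 0, c = -3.
So q(s) = 2s^2 - 3.
Check: q(1) = -1. ✓

q(s) = 2s^2 - 3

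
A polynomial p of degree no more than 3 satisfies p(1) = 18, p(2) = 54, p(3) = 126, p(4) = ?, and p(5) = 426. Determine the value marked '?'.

The 4 known points determine the degree-3 polynomial uniquely.
Write p(u) = au^3 + bu^2 + cu + d. Substituting each data point gives a linear system:
  a + b + c + d = 18
  8a + 4b + 2c + d = 54
  27a + 9b + 3c + d = 126
  125a + 25b + 5c + d = 426
Solving the system yields a = 2, b = 6, c = 4, d = 6.
So p(u) = 2u^3 + 6u^2 + 4u + 6.
Then p(4) = 246.

246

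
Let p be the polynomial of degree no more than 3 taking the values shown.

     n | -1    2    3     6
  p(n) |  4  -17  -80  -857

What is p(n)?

p(n) = -5n^3 + 6n^2 + 2n - 5

Using the Lagrange interpolation formula with nodes -1, 2, 3, 6:
  L_0(n) = (n - 2)(n - 3)(n - 6) / -84
  L_1(n) = (n + 1)(n - 3)(n - 6) / 12
  L_2(n) = (n + 1)(n - 2)(n - 6) / -12
  L_3(n) = (n + 1)(n - 2)(n - 3) / 84
Then p(n) = 4·L_0(n) - 17·L_1(n) - 80·L_2(n) - 857·L_3(n).
Expanding and collecting terms gives p(n) = -5n^3 + 6n^2 + 2n - 5.
Check: p(3) = -80. ✓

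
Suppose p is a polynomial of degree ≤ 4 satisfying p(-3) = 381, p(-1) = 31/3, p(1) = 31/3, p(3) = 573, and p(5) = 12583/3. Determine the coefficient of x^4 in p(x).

Write p(x) = ax^4 + bx^3 + cx^2 + dx + e. Substituting each data point gives a linear system:
  81a - 27b + 9c - 3d + e = 381
  a - b + c - d + e = 31/3
  a + b + c + d + e = 31/3
  81a + 27b + 9c + 3d + e = 573
  625a + 125b + 25c + 5d + e = 12583/3
Solving the system yields a = 6, b = 4, c = -5/3, d = -4, e = 6.
So p(x) = 6x⁴ + 4x³ - (5/3)x² - 4x + 6.
The leading coefficient is 6.

6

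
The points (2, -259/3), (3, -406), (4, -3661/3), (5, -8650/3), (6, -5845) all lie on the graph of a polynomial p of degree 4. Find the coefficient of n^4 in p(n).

-4

Write p(n) = an^4 + bn^3 + cn^2 + dn + e. Substituting each data point gives a linear system:
  16a + 8b + 4c + 2d + e = -259/3
  81a + 27b + 9c + 3d + e = -406
  256a + 64b + 16c + 4d + e = -3661/3
  625a + 125b + 25c + 5d + e = -8650/3
  1296a + 216b + 36c + 6d + e = -5845
Solving the system yields a = -4, b = -3, c = -1/3, d = -1, e = 5.
So p(n) = -4n^4 - 3n^3 - (1/3)n^2 - n + 5.
The leading coefficient is -4.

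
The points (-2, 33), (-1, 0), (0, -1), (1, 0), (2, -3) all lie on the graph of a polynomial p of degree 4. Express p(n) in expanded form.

Write p(n) = an^4 + bn^3 + cn^2 + dn + e. Substituting each data point gives a linear system:
  16a - 8b + 4c - 2d + e = 33
  a - b + c - d + e = 0
  e = -1
  a + b + c + d + e = 0
  16a + 8b + 4c + 2d + e = -3
Solving the system yields a = 1, b = -3, c = 0, d = 3, e = -1.
So p(n) = n^4 - 3n^3 + 3n - 1.
Check: p(2) = -3. ✓

p(n) = n^4 - 3n^3 + 3n - 1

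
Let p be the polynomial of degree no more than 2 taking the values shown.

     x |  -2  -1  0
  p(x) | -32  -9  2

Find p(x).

Write p(x) = ax^2 + bx + c. Substituting each data point gives a linear system:
  4a - 2b + c = -32
  a - b + c = -9
  c = 2
Solving the system yields a = -6, b = 5, c = 2.
So p(x) = -6x^2 + 5x + 2.
Check: p(-1) = -9. ✓

p(x) = -6x^2 + 5x + 2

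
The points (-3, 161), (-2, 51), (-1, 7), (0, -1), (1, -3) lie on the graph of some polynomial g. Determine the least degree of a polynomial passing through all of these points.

3

Forward differences of the values at n = -3, -2, -1, 0, 1:
  g  : 161  51  7  -1  -3
  Δ  : -110  -44  -8  -2
  Δ^2: 66  36  6
  Δ^3: -30  -30
  Δ^4: 0
The third differences are constant (-30) and nonzero, while all higher differences vanish, so the minimal degree is 3.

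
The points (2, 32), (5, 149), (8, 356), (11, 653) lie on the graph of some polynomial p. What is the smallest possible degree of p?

2

Forward differences of the values at s = 2, 5, 8, 11:
  p  : 32  149  356  653
  Δ  : 117  207  297
  Δ^2: 90  90
  Δ^3: 0
The second differences are constant (90) and nonzero, while all higher differences vanish, so the minimal degree is 2.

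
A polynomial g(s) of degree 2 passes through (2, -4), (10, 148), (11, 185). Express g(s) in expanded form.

Write g(s) = as^2 + bs + c. Substituting each data point gives a linear system:
  4a + 2b + c = -4
  100a + 10b + c = 148
  121a + 11b + c = 185
Solving the system yields a = 2, b = -5, c = -2.
So g(s) = 2s² - 5s - 2.
Check: g(2) = -4. ✓

g(s) = 2s^2 - 5s - 2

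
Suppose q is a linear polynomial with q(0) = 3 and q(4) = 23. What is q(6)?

Using the Lagrange interpolation formula with nodes 0, 4:
  L_0(n) = (n - 4) / -4
  L_1(n) = n / 4
Then q(n) = 3·L_0(n) + 23·L_1(n).
Expanding and collecting terms gives q(n) = 5n + 3.
Evaluating at n = 6: q(6) = 33.

33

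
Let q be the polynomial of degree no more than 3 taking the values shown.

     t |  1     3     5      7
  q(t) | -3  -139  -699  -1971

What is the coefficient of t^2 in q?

Write q(t) = at^3 + bt^2 + ct + d. Substituting each data point gives a linear system:
  a + b + c + d = -3
  27a + 9b + 3c + d = -139
  125a + 25b + 5c + d = -699
  343a + 49b + 7c + d = -1971
Solving the system yields a = -6, b = 1, c = 6, d = -4.
So q(t) = -6t^3 + t^2 + 6t - 4.
The coefficient of t^2 is 1.

1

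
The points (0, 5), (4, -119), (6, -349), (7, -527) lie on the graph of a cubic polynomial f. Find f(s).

Write f(s) = as^3 + bs^2 + cs + d. Substituting each data point gives a linear system:
  d = 5
  64a + 16b + 4c + d = -119
  216a + 36b + 6c + d = -349
  343a + 49b + 7c + d = -527
Solving the system yields a = -1, b = -4, c = 1, d = 5.
So f(s) = -s^3 - 4s^2 + s + 5.
Check: f(4) = -119. ✓

f(s) = -s^3 - 4s^2 + s + 5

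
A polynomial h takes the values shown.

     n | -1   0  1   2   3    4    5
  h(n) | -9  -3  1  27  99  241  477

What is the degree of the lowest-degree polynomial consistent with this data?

3

Forward differences of the values at n = -1, 0, 1, 2, 3, 4, 5:
  h  : -9  -3  1  27  99  241  477
  Δ  : 6  4  26  72  142  236
  Δ^2: -2  22  46  70  94
  Δ^3: 24  24  24  24
  Δ^4: 0  0  0
  Δ^5: 0  0
  Δ^6: 0
The third differences are constant (24) and nonzero, while all higher differences vanish, so the minimal degree is 3.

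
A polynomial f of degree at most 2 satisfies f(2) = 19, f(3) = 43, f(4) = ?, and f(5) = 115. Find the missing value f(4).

The 3 known points determine the degree-2 polynomial uniquely.
Write f(t) = at^2 + bt + c. Substituting each data point gives a linear system:
  4a + 2b + c = 19
  9a + 3b + c = 43
  25a + 5b + c = 115
Solving the system yields a = 4, b = 4, c = -5.
So f(t) = 4t^2 + 4t - 5.
Then f(4) = 75.

75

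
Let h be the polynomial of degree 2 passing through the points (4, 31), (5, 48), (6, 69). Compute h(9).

156

Write h(s) = as^2 + bs + c. Substituting each data point gives a linear system:
  16a + 4b + c = 31
  25a + 5b + c = 48
  36a + 6b + c = 69
Solving the system yields a = 2, b = -1, c = 3.
So h(s) = 2s² - s + 3.
Then h(9) = 156.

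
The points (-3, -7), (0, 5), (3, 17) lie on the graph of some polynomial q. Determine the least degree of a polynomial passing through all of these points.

1

Forward differences of the values at t = -3, 0, 3:
  q  : -7  5  17
  Δ  : 12  12
  Δ^2: 0
The first differences are constant (12) and nonzero, while all higher differences vanish, so the minimal degree is 1.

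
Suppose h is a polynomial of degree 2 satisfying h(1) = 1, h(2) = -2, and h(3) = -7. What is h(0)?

2

Forward differences of the values at t = 1, 2, 3:
  h  : 1  -2  -7
  Δ  : -3  -5
  Δ^2: -2
The second differences are constant, confirming degree 2.
Interpolating (Newton forward form) and evaluating at t = 0 gives h(0) = 2.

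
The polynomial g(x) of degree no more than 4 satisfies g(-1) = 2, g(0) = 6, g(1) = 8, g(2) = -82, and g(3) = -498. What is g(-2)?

Forward differences of the values at x = -1, 0, 1, 2, 3:
  g  : 2  6  8  -82  -498
  Δ  : 4  2  -90  -416
  Δ^2: -2  -92  -326
  Δ^3: -90  -234
  Δ^4: -144
The fourth differences are constant, confirming degree 4.
Interpolating (Newton forward form) and evaluating at x = -2 gives g(-2) = -58.

-58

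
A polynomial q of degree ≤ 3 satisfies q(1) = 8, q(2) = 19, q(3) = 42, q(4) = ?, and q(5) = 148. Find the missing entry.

The 4 known points determine the degree-3 polynomial uniquely.
Write q(t) = at^3 + bt^2 + ct + d. Substituting each data point gives a linear system:
  a + b + c + d = 8
  8a + 4b + 2c + d = 19
  27a + 9b + 3c + d = 42
  125a + 25b + 5c + d = 148
Solving the system yields a = 1, b = 0, c = 4, d = 3.
So q(t) = t^3 + 4t + 3.
Then q(4) = 83.

83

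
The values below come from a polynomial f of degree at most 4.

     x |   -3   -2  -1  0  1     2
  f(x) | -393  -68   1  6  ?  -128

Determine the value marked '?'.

The 5 known points determine the degree-4 polynomial uniquely.
Write f(x) = ax^4 + bx^3 + cx^2 + dx + e. Substituting each data point gives a linear system:
  81a - 27b + 9c - 3d + e = -393
  16a - 8b + 4c - 2d + e = -68
  a - b + c - d + e = 1
  e = 6
  16a + 8b + 4c + 2d + e = -128
Solving the system yields a = -6, b = -4, c = -2, d = 1, e = 6.
So f(x) = -6x^4 - 4x^3 - 2x^2 + x + 6.
Then f(1) = -5.

-5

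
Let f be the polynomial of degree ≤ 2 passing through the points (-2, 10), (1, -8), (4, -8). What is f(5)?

-4

Write f(t) = at^2 + bt + c. Substituting each data point gives a linear system:
  4a - 2b + c = 10
  a + b + c = -8
  16a + 4b + c = -8
Solving the system yields a = 1, b = -5, c = -4.
So f(t) = t^2 - 5t - 4.
Then f(5) = -4.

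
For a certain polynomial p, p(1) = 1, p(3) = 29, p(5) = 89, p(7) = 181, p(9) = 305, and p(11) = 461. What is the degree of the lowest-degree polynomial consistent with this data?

Forward differences of the values at x = 1, 3, 5, 7, 9, 11:
  p  : 1  29  89  181  305  461
  Δ  : 28  60  92  124  156
  Δ^2: 32  32  32  32
  Δ^3: 0  0  0
  Δ^4: 0  0
  Δ^5: 0
The second differences are constant (32) and nonzero, while all higher differences vanish, so the minimal degree is 2.

2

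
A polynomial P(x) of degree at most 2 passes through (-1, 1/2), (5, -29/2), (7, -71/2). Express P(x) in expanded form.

P(x) = -x^2 + (3/2)x + 3

Using the Lagrange interpolation formula with nodes -1, 5, 7:
  L_0(x) = (x - 5)(x - 7) / 48
  L_1(x) = (x + 1)(x - 7) / -12
  L_2(x) = (x + 1)(x - 5) / 16
Then P(x) = 1/2·L_0(x) - 29/2·L_1(x) - 71/2·L_2(x).
Expanding and collecting terms gives P(x) = -x^2 + (3/2)x + 3.
Check: P(5) = -29/2. ✓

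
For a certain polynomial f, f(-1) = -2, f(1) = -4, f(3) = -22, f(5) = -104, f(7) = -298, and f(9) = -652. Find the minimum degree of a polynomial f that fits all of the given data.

Forward differences of the values at s = -1, 1, 3, 5, 7, 9:
  f  : -2  -4  -22  -104  -298  -652
  Δ  : -2  -18  -82  -194  -354
  Δ^2: -16  -64  -112  -160
  Δ^3: -48  -48  -48
  Δ^4: 0  0
  Δ^5: 0
The third differences are constant (-48) and nonzero, while all higher differences vanish, so the minimal degree is 3.

3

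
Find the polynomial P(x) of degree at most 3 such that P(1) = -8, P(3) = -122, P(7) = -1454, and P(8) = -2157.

P(x) = -4x^3 - 2x^2 + 3x - 5

Write P(x) = ax^3 + bx^2 + cx + d. Substituting each data point gives a linear system:
  a + b + c + d = -8
  27a + 9b + 3c + d = -122
  343a + 49b + 7c + d = -1454
  512a + 64b + 8c + d = -2157
Solving the system yields a = -4, b = -2, c = 3, d = -5.
So P(x) = -4x^3 - 2x^2 + 3x - 5.
Check: P(3) = -122. ✓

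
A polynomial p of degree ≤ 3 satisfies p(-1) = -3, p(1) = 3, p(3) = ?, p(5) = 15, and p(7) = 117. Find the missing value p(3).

The 4 known points determine the degree-3 polynomial uniquely.
Write p(n) = an^3 + bn^2 + cn + d. Substituting each data point gives a linear system:
  -a + b - c + d = -3
  a + b + c + d = 3
  125a + 25b + 5c + d = 15
  343a + 49b + 7c + d = 117
Solving the system yields a = 1, b = -5, c = 2, d = 5.
So p(n) = n³ - 5n² + 2n + 5.
Then p(3) = -7.

-7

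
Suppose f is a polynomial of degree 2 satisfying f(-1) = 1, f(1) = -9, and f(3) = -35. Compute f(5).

Forward differences of the values at t = -1, 1, 3:
  f  : 1  -9  -35
  Δ  : -10  -26
  Δ^2: -16
The second differences are constant, confirming degree 2.
Interpolating (Newton forward form) and evaluating at t = 5 gives f(5) = -77.

-77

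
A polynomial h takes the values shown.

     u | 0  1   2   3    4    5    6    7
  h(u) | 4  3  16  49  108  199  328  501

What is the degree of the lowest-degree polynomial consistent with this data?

3

Forward differences of the values at u = 0, 1, 2, 3, 4, 5, 6, 7:
  h  : 4  3  16  49  108  199  328  501
  Δ  : -1  13  33  59  91  129  173
  Δ^2: 14  20  26  32  38  44
  Δ^3: 6  6  6  6  6
  Δ^4: 0  0  0  0
  Δ^5: 0  0  0
  Δ^6: 0  0
  Δ^7: 0
The third differences are constant (6) and nonzero, while all higher differences vanish, so the minimal degree is 3.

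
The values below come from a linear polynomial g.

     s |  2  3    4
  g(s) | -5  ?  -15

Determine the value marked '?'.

The 2 known points determine the degree-1 polynomial uniquely.
Write g(s) = as + b. Substituting each data point gives a linear system:
  2a + b = -5
  4a + b = -15
Solving the system yields a = -5, b = 5.
So g(s) = -5s + 5.
Then g(3) = -10.

-10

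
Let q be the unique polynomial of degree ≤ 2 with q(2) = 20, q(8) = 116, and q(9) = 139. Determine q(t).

Write q(t) = at^2 + bt + c. Substituting each data point gives a linear system:
  4a + 2b + c = 20
  64a + 8b + c = 116
  81a + 9b + c = 139
Solving the system yields a = 1, b = 6, c = 4.
So q(t) = t^2 + 6t + 4.
Check: q(2) = 20. ✓

q(t) = t^2 + 6t + 4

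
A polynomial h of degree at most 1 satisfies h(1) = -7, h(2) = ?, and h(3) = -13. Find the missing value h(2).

-10

On equispaced nodes a degree-1 polynomial has vanishing second forward difference, so
  h(1) - 2·h(2) + h(3) = 0.
Substituting the known values and solving for h(2):
  -2·h(2) = 20
  h(2) = -10.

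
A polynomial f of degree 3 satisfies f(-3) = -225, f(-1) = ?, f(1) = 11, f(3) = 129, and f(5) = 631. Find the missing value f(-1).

-11

The 4 known points determine the degree-3 polynomial uniquely.
Write f(n) = an^3 + bn^2 + cn + d. Substituting each data point gives a linear system:
  -27a + 9b - 3c + d = -225
  a + b + c + d = 11
  27a + 9b + 3c + d = 129
  125a + 25b + 5c + d = 631
Solving the system yields a = 6, b = -6, c = 5, d = 6.
So f(n) = 6n³ - 6n² + 5n + 6.
Then f(-1) = -11.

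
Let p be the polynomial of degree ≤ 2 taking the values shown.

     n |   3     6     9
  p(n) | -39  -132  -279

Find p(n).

Write p(n) = an^2 + bn + c. Substituting each data point gives a linear system:
  9a + 3b + c = -39
  36a + 6b + c = -132
  81a + 9b + c = -279
Solving the system yields a = -3, b = -4, c = 0.
So p(n) = -3n^2 - 4n.
Check: p(3) = -39. ✓

p(n) = -3n^2 - 4n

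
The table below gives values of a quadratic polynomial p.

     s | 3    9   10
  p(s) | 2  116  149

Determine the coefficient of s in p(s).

Write p(s) = as^2 + bs + c. Substituting each data point gives a linear system:
  9a + 3b + c = 2
  81a + 9b + c = 116
  100a + 10b + c = 149
Solving the system yields a = 2, b = -5, c = -1.
So p(s) = 2s² - 5s - 1.
The coefficient of s is -5.

-5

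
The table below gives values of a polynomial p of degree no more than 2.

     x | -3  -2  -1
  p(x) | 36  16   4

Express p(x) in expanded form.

Using the Lagrange interpolation formula with nodes -3, -2, -1:
  L_0(x) = (x + 2)(x + 1) / 2
  L_1(x) = (x + 3)(x + 1) / -1
  L_2(x) = (x + 3)(x + 2) / 2
Then p(x) = 36·L_0(x) + 16·L_1(x) + 4·L_2(x).
Expanding and collecting terms gives p(x) = 4x².
Check: p(-1) = 4. ✓

p(x) = 4x^2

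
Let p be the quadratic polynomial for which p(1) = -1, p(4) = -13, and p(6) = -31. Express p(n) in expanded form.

Write p(n) = an^2 + bn + c. Substituting each data point gives a linear system:
  a + b + c = -1
  16a + 4b + c = -13
  36a + 6b + c = -31
Solving the system yields a = -1, b = 1, c = -1.
So p(n) = -n² + n - 1.
Check: p(1) = -1. ✓

p(n) = -n^2 + n - 1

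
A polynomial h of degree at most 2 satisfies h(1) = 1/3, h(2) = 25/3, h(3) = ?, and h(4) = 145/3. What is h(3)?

73/3

On equispaced nodes a degree-2 polynomial has vanishing third forward difference, so
  - h(1) + 3·h(2) - 3·h(3) + h(4) = 0.
Substituting the known values and solving for h(3):
  -3·h(3) = -73
  h(3) = 73/3.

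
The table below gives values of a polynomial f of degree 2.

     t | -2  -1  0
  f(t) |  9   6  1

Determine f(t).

f(t) = -t^2 - 6t + 1

Using the Lagrange interpolation formula with nodes -2, -1, 0:
  L_0(t) = (t + 1)t / 2
  L_1(t) = (t + 2)t / -1
  L_2(t) = (t + 2)(t + 1) / 2
Then f(t) = 9·L_0(t) + 6·L_1(t) + 1·L_2(t).
Expanding and collecting terms gives f(t) = -t^2 - 6t + 1.
Check: f(-2) = 9. ✓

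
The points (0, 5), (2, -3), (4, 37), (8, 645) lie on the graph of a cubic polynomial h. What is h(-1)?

-3

Write h(n) = an^3 + bn^2 + cn + d. Substituting each data point gives a linear system:
  d = 5
  8a + 4b + 2c + d = -3
  64a + 16b + 4c + d = 37
  512a + 64b + 8c + d = 645
Solving the system yields a = 2, b = -6, c = 0, d = 5.
So h(n) = 2n^3 - 6n^2 + 5.
Then h(-1) = -3.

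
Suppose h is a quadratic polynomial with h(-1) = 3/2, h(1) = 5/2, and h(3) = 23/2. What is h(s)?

h(s) = s^2 + (1/2)s + 1

Using the Lagrange interpolation formula with nodes -1, 1, 3:
  L_0(s) = (s - 1)(s - 3) / 8
  L_1(s) = (s + 1)(s - 3) / -4
  L_2(s) = (s + 1)(s - 1) / 8
Then h(s) = 3/2·L_0(s) + 5/2·L_1(s) + 23/2·L_2(s).
Expanding and collecting terms gives h(s) = s² + (1/2)s + 1.
Check: h(-1) = 3/2. ✓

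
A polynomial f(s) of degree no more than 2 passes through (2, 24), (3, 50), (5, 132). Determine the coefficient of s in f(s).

1

Write f(s) = as^2 + bs + c. Substituting each data point gives a linear system:
  4a + 2b + c = 24
  9a + 3b + c = 50
  25a + 5b + c = 132
Solving the system yields a = 5, b = 1, c = 2.
So f(s) = 5s^2 + s + 2.
The coefficient of s is 1.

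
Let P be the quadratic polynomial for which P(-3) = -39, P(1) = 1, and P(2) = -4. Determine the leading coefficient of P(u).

-3

Write P(u) = au^2 + bu + c. Substituting each data point gives a linear system:
  9a - 3b + c = -39
  a + b + c = 1
  4a + 2b + c = -4
Solving the system yields a = -3, b = 4, c = 0.
So P(u) = -3u^2 + 4u.
The leading coefficient is -3.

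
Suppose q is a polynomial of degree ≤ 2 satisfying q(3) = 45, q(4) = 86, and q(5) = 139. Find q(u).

Write q(u) = au^2 + bu + c. Substituting each data point gives a linear system:
  9a + 3b + c = 45
  16a + 4b + c = 86
  25a + 5b + c = 139
Solving the system yields a = 6, b = -1, c = -6.
So q(u) = 6u^2 - u - 6.
Check: q(5) = 139. ✓

q(u) = 6u^2 - u - 6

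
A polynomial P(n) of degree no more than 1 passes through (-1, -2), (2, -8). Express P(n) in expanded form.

Using the Lagrange interpolation formula with nodes -1, 2:
  L_0(n) = (n - 2) / -3
  L_1(n) = (n + 1) / 3
Then P(n) = -2·L_0(n) - 8·L_1(n).
Expanding and collecting terms gives P(n) = -2n - 4.
Check: P(2) = -8. ✓

P(n) = -2n - 4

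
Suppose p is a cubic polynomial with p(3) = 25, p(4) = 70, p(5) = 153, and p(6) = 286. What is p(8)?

Using the Lagrange interpolation formula with nodes 3, 4, 5, 6:
  L_0(s) = (s - 4)(s - 5)(s - 6) / -6
  L_1(s) = (s - 3)(s - 5)(s - 6) / 2
  L_2(s) = (s - 3)(s - 4)(s - 6) / -2
  L_3(s) = (s - 3)(s - 4)(s - 5) / 6
Then p(s) = 25·L_0(s) + 70·L_1(s) + 153·L_2(s) + 286·L_3(s).
Expanding and collecting terms gives p(s) = 2s^3 - 5s^2 + 6s - 2.
Evaluating at s = 8: p(8) = 750.

750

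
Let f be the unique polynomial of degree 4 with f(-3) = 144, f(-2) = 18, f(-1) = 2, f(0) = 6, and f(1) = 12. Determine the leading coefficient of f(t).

3

Write f(t) = at^4 + bt^3 + ct^2 + dt + e. Substituting each data point gives a linear system:
  81a - 27b + 9c - 3d + e = 144
  16a - 8b + 4c - 2d + e = 18
  a - b + c - d + e = 2
  e = 6
  a + b + c + d + e = 12
Solving the system yields a = 3, b = 3, c = -2, d = 2, e = 6.
So f(t) = 3t^4 + 3t^3 - 2t^2 + 2t + 6.
The leading coefficient is 3.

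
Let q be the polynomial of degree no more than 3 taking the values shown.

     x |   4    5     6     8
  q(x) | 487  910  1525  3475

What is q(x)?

Write q(x) = ax^3 + bx^2 + cx + d. Substituting each data point gives a linear system:
  64a + 16b + 4c + d = 487
  125a + 25b + 5c + d = 910
  216a + 36b + 6c + d = 1525
  512a + 64b + 8c + d = 3475
Solving the system yields a = 6, b = 6, c = 3, d = -5.
So q(x) = 6x^3 + 6x^2 + 3x - 5.
Check: q(8) = 3475. ✓

q(x) = 6x^3 + 6x^2 + 3x - 5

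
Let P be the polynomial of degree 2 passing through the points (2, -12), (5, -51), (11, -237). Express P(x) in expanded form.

P(x) = -2x^2 + x - 6

Write P(x) = ax^2 + bx + c. Substituting each data point gives a linear system:
  4a + 2b + c = -12
  25a + 5b + c = -51
  121a + 11b + c = -237
Solving the system yields a = -2, b = 1, c = -6.
So P(x) = -2x² + x - 6.
Check: P(11) = -237. ✓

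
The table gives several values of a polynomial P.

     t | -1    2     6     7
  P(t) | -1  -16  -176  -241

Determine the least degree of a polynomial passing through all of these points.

Divided differences on the nodes -1, 2, 6, 7:
  order 0: -1  -16  -176  -241
  order 1: -5  -40  -65
  order 2: -5  -5
  order 3: 0
The order-2 divided differences are all -5 (nonzero) and every higher order vanishes, so the data lies on a polynomial of degree exactly 2.

2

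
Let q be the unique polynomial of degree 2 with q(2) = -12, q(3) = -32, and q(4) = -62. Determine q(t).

Using the Lagrange interpolation formula with nodes 2, 3, 4:
  L_0(t) = (t - 3)(t - 4) / 2
  L_1(t) = (t - 2)(t - 4) / -1
  L_2(t) = (t - 2)(t - 3) / 2
Then q(t) = -12·L_0(t) - 32·L_1(t) - 62·L_2(t).
Expanding and collecting terms gives q(t) = -5t^2 + 5t - 2.
Check: q(3) = -32. ✓

q(t) = -5t^2 + 5t - 2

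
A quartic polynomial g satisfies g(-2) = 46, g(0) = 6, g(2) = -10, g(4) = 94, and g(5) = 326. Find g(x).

g(x) = x^4 - 2x^3 - x^2 - 6x + 6

Write g(x) = ax^4 + bx^3 + cx^2 + dx + e. Substituting each data point gives a linear system:
  16a - 8b + 4c - 2d + e = 46
  e = 6
  16a + 8b + 4c + 2d + e = -10
  256a + 64b + 16c + 4d + e = 94
  625a + 125b + 25c + 5d + e = 326
Solving the system yields a = 1, b = -2, c = -1, d = -6, e = 6.
So g(x) = x^4 - 2x^3 - x^2 - 6x + 6.
Check: g(-2) = 46. ✓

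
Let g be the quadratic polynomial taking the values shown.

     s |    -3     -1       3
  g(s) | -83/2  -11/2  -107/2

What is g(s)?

g(s) = -5s^2 - 2s - 5/2

Write g(s) = as^2 + bs + c. Substituting each data point gives a linear system:
  9a - 3b + c = -83/2
  a - b + c = -11/2
  9a + 3b + c = -107/2
Solving the system yields a = -5, b = -2, c = -5/2.
So g(s) = -5s² - 2s - 5/2.
Check: g(-1) = -11/2. ✓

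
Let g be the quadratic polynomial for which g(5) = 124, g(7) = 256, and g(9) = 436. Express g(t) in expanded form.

g(t) = 6t^2 - 6t + 4

Write g(t) = at^2 + bt + c. Substituting each data point gives a linear system:
  25a + 5b + c = 124
  49a + 7b + c = 256
  81a + 9b + c = 436
Solving the system yields a = 6, b = -6, c = 4.
So g(t) = 6t^2 - 6t + 4.
Check: g(7) = 256. ✓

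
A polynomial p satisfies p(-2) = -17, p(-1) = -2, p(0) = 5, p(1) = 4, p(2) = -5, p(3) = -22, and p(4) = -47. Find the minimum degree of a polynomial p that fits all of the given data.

2

Forward differences of the values at s = -2, -1, 0, 1, 2, 3, 4:
  p  : -17  -2  5  4  -5  -22  -47
  Δ  : 15  7  -1  -9  -17  -25
  Δ^2: -8  -8  -8  -8  -8
  Δ^3: 0  0  0  0
  Δ^4: 0  0  0
  Δ^5: 0  0
  Δ^6: 0
The second differences are constant (-8) and nonzero, while all higher differences vanish, so the minimal degree is 2.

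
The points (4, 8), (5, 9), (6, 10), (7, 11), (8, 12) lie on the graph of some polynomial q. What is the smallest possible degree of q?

1

Forward differences of the values at u = 4, 5, 6, 7, 8:
  q  : 8  9  10  11  12
  Δ  : 1  1  1  1
  Δ^2: 0  0  0
  Δ^3: 0  0
  Δ^4: 0
The first differences are constant (1) and nonzero, while all higher differences vanish, so the minimal degree is 1.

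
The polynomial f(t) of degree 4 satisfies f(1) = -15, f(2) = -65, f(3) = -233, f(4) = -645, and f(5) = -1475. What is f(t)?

f(t) = -2t^4 - t^3 - 3t^2 - 4t - 5

Write f(t) = at^4 + bt^3 + ct^2 + dt + e. Substituting each data point gives a linear system:
  a + b + c + d + e = -15
  16a + 8b + 4c + 2d + e = -65
  81a + 27b + 9c + 3d + e = -233
  256a + 64b + 16c + 4d + e = -645
  625a + 125b + 25c + 5d + e = -1475
Solving the system yields a = -2, b = -1, c = -3, d = -4, e = -5.
So f(t) = -2t^4 - t^3 - 3t^2 - 4t - 5.
Check: f(1) = -15. ✓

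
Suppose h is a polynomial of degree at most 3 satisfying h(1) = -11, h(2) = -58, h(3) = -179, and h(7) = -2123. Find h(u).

h(u) = -6u^3 - u^2 - 2u - 2

Using the Lagrange interpolation formula with nodes 1, 2, 3, 7:
  L_0(u) = (u - 2)(u - 3)(u - 7) / -12
  L_1(u) = (u - 1)(u - 3)(u - 7) / 5
  L_2(u) = (u - 1)(u - 2)(u - 7) / -8
  L_3(u) = (u - 1)(u - 2)(u - 3) / 120
Then h(u) = -11·L_0(u) - 58·L_1(u) - 179·L_2(u) - 2123·L_3(u).
Expanding and collecting terms gives h(u) = -6u³ - u² - 2u - 2.
Check: h(7) = -2123. ✓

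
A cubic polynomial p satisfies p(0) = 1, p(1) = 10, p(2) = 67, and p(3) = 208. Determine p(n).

Write p(n) = an^3 + bn^2 + cn + d. Substituting each data point gives a linear system:
  d = 1
  a + b + c + d = 10
  8a + 4b + 2c + d = 67
  27a + 9b + 3c + d = 208
Solving the system yields a = 6, b = 6, c = -3, d = 1.
So p(n) = 6n^3 + 6n^2 - 3n + 1.
Check: p(3) = 208. ✓

p(n) = 6n^3 + 6n^2 - 3n + 1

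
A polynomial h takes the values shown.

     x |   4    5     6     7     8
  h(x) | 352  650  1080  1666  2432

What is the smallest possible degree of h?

Forward differences of the values at x = 4, 5, 6, 7, 8:
  h  : 352  650  1080  1666  2432
  Δ  : 298  430  586  766
  Δ^2: 132  156  180
  Δ^3: 24  24
  Δ^4: 0
The third differences are constant (24) and nonzero, while all higher differences vanish, so the minimal degree is 3.

3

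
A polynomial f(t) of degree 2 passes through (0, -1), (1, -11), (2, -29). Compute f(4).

Forward differences of the values at t = 0, 1, 2:
  f  : -1  -11  -29
  Δ  : -10  -18
  Δ^2: -8
The second differences are constant, confirming degree 2.
Interpolating (Newton forward form) and evaluating at t = 4 gives f(4) = -89.

-89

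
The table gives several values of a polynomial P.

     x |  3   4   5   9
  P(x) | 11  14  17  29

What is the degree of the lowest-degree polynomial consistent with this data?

Divided differences on the nodes 3, 4, 5, 9:
  order 0: 11  14  17  29
  order 1: 3  3  3
  order 2: 0  0
  order 3: 0
The order-1 divided differences are all 3 (nonzero) and every higher order vanishes, so the data lies on a polynomial of degree exactly 1.

1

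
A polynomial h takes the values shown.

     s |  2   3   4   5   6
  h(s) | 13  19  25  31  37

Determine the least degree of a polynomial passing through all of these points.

1

Forward differences of the values at s = 2, 3, 4, 5, 6:
  h  : 13  19  25  31  37
  Δ  : 6  6  6  6
  Δ^2: 0  0  0
  Δ^3: 0  0
  Δ^4: 0
The first differences are constant (6) and nonzero, while all higher differences vanish, so the minimal degree is 1.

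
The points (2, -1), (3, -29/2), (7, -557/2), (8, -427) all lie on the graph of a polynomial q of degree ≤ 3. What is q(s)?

Using the Lagrange interpolation formula with nodes 2, 3, 7, 8:
  L_0(s) = (s - 3)(s - 7)(s - 8) / -30
  L_1(s) = (s - 2)(s - 7)(s - 8) / 20
  L_2(s) = (s - 2)(s - 3)(s - 8) / -20
  L_3(s) = (s - 2)(s - 3)(s - 7) / 30
Then q(s) = -1·L_0(s) - 29/2·L_1(s) - 557/2·L_2(s) - 427·L_3(s).
Expanding and collecting terms gives q(s) = -s³ + (3/2)s² - 2s + 5.
Check: q(3) = -29/2. ✓

q(s) = -s^3 + (3/2)s^2 - 2s + 5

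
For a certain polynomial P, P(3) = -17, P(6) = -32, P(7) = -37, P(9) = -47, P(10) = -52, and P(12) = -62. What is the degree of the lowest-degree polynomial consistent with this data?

Divided differences on the nodes 3, 6, 7, 9, 10, 12:
  order 0: -17  -32  -37  -47  -52  -62
  order 1: -5  -5  -5  -5  -5
  order 2: 0  0  0  0
  order 3: 0  0  0
  order 4: 0  0
  order 5: 0
The order-1 divided differences are all -5 (nonzero) and every higher order vanishes, so the data lies on a polynomial of degree exactly 1.

1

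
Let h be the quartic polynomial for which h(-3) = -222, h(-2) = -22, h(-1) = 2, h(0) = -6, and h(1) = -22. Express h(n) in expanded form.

Write h(n) = an^4 + bn^3 + cn^2 + dn + e. Substituting each data point gives a linear system:
  81a - 27b + 9c - 3d + e = -222
  16a - 8b + 4c - 2d + e = -22
  a - b + c - d + e = 2
  e = -6
  a + b + c + d + e = -22
Solving the system yields a = -5, b = -6, c = 1, d = -6, e = -6.
So h(n) = -5n^4 - 6n^3 + n^2 - 6n - 6.
Check: h(-1) = 2. ✓

h(n) = -5n^4 - 6n^3 + n^2 - 6n - 6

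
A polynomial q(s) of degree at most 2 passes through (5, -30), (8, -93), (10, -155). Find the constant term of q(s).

Write q(s) = as^2 + bs + c. Substituting each data point gives a linear system:
  25a + 5b + c = -30
  64a + 8b + c = -93
  100a + 10b + c = -155
Solving the system yields a = -2, b = 5, c = -5.
So q(s) = -2s^2 + 5s - 5.
The constant term is -5.

-5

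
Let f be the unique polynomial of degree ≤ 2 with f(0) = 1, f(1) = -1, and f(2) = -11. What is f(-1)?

Write f(t) = at^2 + bt + c. Substituting each data point gives a linear system:
  c = 1
  a + b + c = -1
  4a + 2b + c = -11
Solving the system yields a = -4, b = 2, c = 1.
So f(t) = -4t^2 + 2t + 1.
Then f(-1) = -5.

-5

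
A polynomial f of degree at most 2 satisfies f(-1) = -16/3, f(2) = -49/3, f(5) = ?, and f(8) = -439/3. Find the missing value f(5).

-190/3

On equispaced nodes a degree-2 polynomial has vanishing third forward difference, so
  - f(-1) + 3·f(2) - 3·f(5) + f(8) = 0.
Substituting the known values and solving for f(5):
  -3·f(5) = 190
  f(5) = -190/3.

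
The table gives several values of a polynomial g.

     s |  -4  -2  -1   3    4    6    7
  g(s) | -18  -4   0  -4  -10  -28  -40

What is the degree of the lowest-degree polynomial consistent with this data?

2

Divided differences on the nodes -4, -2, -1, 3, 4, 6, 7:
  order 0: -18  -4  0  -4  -10  -28  -40
  order 1: 7  4  -1  -6  -9  -12
  order 2: -1  -1  -1  -1  -1
  order 3: 0  0  0  0
  order 4: 0  0  0
  order 5: 0  0
  order 6: 0
The order-2 divided differences are all -1 (nonzero) and every higher order vanishes, so the data lies on a polynomial of degree exactly 2.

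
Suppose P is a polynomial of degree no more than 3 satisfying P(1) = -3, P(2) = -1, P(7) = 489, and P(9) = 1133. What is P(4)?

Using the Lagrange interpolation formula with nodes 1, 2, 7, 9:
  L_0(s) = (s - 2)(s - 7)(s - 9) / -48
  L_1(s) = (s - 1)(s - 7)(s - 9) / 35
  L_2(s) = (s - 1)(s - 2)(s - 9) / -60
  L_3(s) = (s - 1)(s - 2)(s - 7) / 112
Then P(s) = -3·L_0(s) - 1·L_1(s) + 489·L_2(s) + 1133·L_3(s).
Expanding and collecting terms gives P(s) = 2s³ - 4s² - 1.
Evaluating at s = 4: P(4) = 63.

63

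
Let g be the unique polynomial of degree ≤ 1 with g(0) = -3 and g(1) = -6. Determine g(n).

Write g(n) = an + b. Substituting each data point gives a linear system:
  b = -3
  a + b = -6
Solving the system yields a = -3, b = -3.
So g(n) = -3n - 3.
Check: g(1) = -6. ✓

g(n) = -3n - 3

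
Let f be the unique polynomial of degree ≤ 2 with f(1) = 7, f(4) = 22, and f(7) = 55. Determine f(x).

Write f(x) = ax^2 + bx + c. Substituting each data point gives a linear system:
  a + b + c = 7
  16a + 4b + c = 22
  49a + 7b + c = 55
Solving the system yields a = 1, b = 0, c = 6.
So f(x) = x^2 + 6.
Check: f(7) = 55. ✓

f(x) = x^2 + 6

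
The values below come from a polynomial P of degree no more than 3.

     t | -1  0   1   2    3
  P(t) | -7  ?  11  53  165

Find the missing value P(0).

3

The 4 known points determine the degree-3 polynomial uniquely.
Write P(t) = at^3 + bt^2 + ct + d. Substituting each data point gives a linear system:
  -a + b - c + d = -7
  a + b + c + d = 11
  8a + 4b + 2c + d = 53
  27a + 9b + 3c + d = 165
Solving the system yields a = 6, b = -1, c = 3, d = 3.
So P(t) = 6t³ - t² + 3t + 3.
Then P(0) = 3.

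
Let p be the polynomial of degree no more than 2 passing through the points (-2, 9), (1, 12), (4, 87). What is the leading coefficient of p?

4

Write p(t) = at^2 + bt + c. Substituting each data point gives a linear system:
  4a - 2b + c = 9
  a + b + c = 12
  16a + 4b + c = 87
Solving the system yields a = 4, b = 5, c = 3.
So p(t) = 4t^2 + 5t + 3.
The leading coefficient is 4.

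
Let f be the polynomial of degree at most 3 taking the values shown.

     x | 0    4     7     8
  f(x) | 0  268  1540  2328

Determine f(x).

Write f(x) = ax^3 + bx^2 + cx + d. Substituting each data point gives a linear system:
  d = 0
  64a + 16b + 4c + d = 268
  343a + 49b + 7c + d = 1540
  512a + 64b + 8c + d = 2328
Solving the system yields a = 5, b = -4, c = 3, d = 0.
So f(x) = 5x³ - 4x² + 3x.
Check: f(8) = 2328. ✓

f(x) = 5x^3 - 4x^2 + 3x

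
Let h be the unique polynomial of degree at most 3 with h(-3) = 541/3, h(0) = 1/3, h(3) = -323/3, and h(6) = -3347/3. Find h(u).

h(u) = -6u^3 + 4u^2 + 6u + 1/3

Write h(u) = au^3 + bu^2 + cu + d. Substituting each data point gives a linear system:
  -27a + 9b - 3c + d = 541/3
  d = 1/3
  27a + 9b + 3c + d = -323/3
  216a + 36b + 6c + d = -3347/3
Solving the system yields a = -6, b = 4, c = 6, d = 1/3.
So h(u) = -6u^3 + 4u^2 + 6u + 1/3.
Check: h(3) = -323/3. ✓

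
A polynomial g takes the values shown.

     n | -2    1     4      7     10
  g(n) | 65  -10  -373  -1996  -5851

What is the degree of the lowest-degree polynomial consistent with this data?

Forward differences of the values at n = -2, 1, 4, 7, 10:
  g  : 65  -10  -373  -1996  -5851
  Δ  : -75  -363  -1623  -3855
  Δ^2: -288  -1260  -2232
  Δ^3: -972  -972
  Δ^4: 0
The third differences are constant (-972) and nonzero, while all higher differences vanish, so the minimal degree is 3.

3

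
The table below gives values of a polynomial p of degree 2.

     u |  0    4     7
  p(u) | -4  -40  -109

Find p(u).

p(u) = -2u^2 - u - 4

Write p(u) = au^2 + bu + c. Substituting each data point gives a linear system:
  c = -4
  16a + 4b + c = -40
  49a + 7b + c = -109
Solving the system yields a = -2, b = -1, c = -4.
So p(u) = -2u² - u - 4.
Check: p(7) = -109. ✓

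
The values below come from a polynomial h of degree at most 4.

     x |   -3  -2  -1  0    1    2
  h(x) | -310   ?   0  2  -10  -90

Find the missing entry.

-58

The 5 known points determine the degree-4 polynomial uniquely.
Write h(x) = ax^4 + bx^3 + cx^2 + dx + e. Substituting each data point gives a linear system:
  81a - 27b + 9c - 3d + e = -310
  a - b + c - d + e = 0
  e = 2
  a + b + c + d + e = -10
  16a + 8b + 4c + 2d + e = -90
Solving the system yields a = -4, b = -1, c = -3, d = -4, e = 2.
So h(x) = -4x⁴ - x³ - 3x² - 4x + 2.
Then h(-2) = -58.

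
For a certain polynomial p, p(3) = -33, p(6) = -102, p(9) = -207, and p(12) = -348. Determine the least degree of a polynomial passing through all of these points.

Forward differences of the values at x = 3, 6, 9, 12:
  p  : -33  -102  -207  -348
  Δ  : -69  -105  -141
  Δ^2: -36  -36
  Δ^3: 0
The second differences are constant (-36) and nonzero, while all higher differences vanish, so the minimal degree is 2.

2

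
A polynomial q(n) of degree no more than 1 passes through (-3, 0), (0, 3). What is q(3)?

Write q(n) = an + b. Substituting each data point gives a linear system:
  -3a + b = 0
  b = 3
Solving the system yields a = 1, b = 3.
So q(n) = n + 3.
Then q(3) = 6.

6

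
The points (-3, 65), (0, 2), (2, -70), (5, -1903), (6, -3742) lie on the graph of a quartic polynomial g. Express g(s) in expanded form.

Using the Lagrange interpolation formula with nodes -3, 0, 2, 5, 6:
  L_0(s) = s(s - 2)(s - 5)(s - 6) / 1080
  L_1(s) = (s + 3)(s - 2)(s - 5)(s - 6) / -180
  L_2(s) = (s + 3)s(s - 5)(s - 6) / 120
  L_3(s) = (s + 3)s(s - 2)(s - 6) / -120
  L_4(s) = (s + 3)s(s - 2)(s - 5) / 216
Then g(s) = 65·L_0(s) + 2·L_1(s) - 70·L_2(s) - 1903·L_3(s) - 3742·L_4(s).
Expanding and collecting terms gives g(s) = -2s^4 - 6s^3 + 5s^2 - 6s + 2.
Check: g(0) = 2. ✓

g(s) = -2s^4 - 6s^3 + 5s^2 - 6s + 2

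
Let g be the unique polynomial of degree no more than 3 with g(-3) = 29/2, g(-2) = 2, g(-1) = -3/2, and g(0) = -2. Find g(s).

Write g(s) = as^3 + bs^2 + cs + d. Substituting each data point gives a linear system:
  -27a + 9b - 3c + d = 29/2
  -8a + 4b - 2c + d = 2
  -a + b - c + d = -3/2
  d = -2
Solving the system yields a = -1, b = -3/2, c = -1, d = -2.
So g(s) = -s³ - (3/2)s² - s - 2.
Check: g(-1) = -3/2. ✓

g(s) = -s^3 - (3/2)s^2 - s - 2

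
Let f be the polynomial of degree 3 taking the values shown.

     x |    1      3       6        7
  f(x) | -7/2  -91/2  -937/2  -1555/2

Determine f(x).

f(x) = -3x^3 + 6x^2 - 6x - 1/2

Write f(x) = ax^3 + bx^2 + cx + d. Substituting each data point gives a linear system:
  a + b + c + d = -7/2
  27a + 9b + 3c + d = -91/2
  216a + 36b + 6c + d = -937/2
  343a + 49b + 7c + d = -1555/2
Solving the system yields a = -3, b = 6, c = -6, d = -1/2.
So f(x) = -3x³ + 6x² - 6x - 1/2.
Check: f(6) = -937/2. ✓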